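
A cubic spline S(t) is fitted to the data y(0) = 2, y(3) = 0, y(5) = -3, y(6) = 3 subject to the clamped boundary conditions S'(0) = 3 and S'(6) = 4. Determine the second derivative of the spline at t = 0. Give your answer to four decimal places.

-2.8596

With σ_i denoting the second derivative at x_i, h_i = 3, 2, 1, and Δ_i = (y_(i+1) − y_i)/h_i = -2/3, -3/2, 6:
  3·σ_0 + 10·σ_1 + 2·σ_2 = 6(Δ_1 - Δ_0) = -5
  2·σ_1 + 6·σ_2 + 1·σ_3 = 6(Δ_2 - Δ_1) = 45
Clamped end conditions give two more equations: 2h_0·σ_0 + h_0·σ_1 = 6(Δ_0 - S'(0)) = -22 and h_2·σ_2 + 2h_2·σ_3 = 6(S'(6) - Δ_2) = -12.
Solving: σ_0 = -163/57, σ_1 = -92/57, σ_2 = 562/57, σ_3 = -623/57.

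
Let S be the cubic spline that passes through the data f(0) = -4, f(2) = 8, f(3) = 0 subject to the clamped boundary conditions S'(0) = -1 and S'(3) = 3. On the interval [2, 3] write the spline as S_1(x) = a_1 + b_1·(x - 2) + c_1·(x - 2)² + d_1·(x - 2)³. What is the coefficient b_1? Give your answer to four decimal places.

-5.8333

Put M_i = S'' at the i-th knot. Here h = (2, 1) and Δ = (6, -8), so the interior equations h_(i-1)·M_(i-1) + 2(h_(i-1)+h_i)·M_i + h_i·M_(i+1) = 6(Δ_i − Δ_(i-1)) read
  2·M_0 + 6·M_1 + 1·M_2 = 6(Δ_1 - Δ_0) = -84
Clamped end conditions give two more equations: 2h_0·M_0 + h_0·M_1 = 6(Δ_0 - S'(0)) = 42 and h_1·M_1 + 2h_1·M_2 = 6(S'(3) - Δ_1) = 66.
Solving: M_0 = 155/6, M_1 = -92/3, M_2 = 145/3.
On [2, 3], with S_1(x) = a_1 + b_1·(x - 2) + c_1·(x - 2)² + d_1·(x - 2)³: c_1 = M_1/2 = -46/3, d_1 = (M_2 - M_1)/(6h_1) = 79/6, b_1 = Δ_1 - h_1(2M_1 + M_2)/6 = -35/6.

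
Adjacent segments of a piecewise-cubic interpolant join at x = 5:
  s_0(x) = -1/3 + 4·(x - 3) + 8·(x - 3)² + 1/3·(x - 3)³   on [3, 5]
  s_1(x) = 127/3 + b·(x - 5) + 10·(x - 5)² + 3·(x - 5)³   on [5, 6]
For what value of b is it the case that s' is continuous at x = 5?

40

s_0'(x) = 4 + 16·(x - 3) + 1·(x - 3)², so s_0'(5) = 40. On the right, s_1'(5) = b, so b = 40.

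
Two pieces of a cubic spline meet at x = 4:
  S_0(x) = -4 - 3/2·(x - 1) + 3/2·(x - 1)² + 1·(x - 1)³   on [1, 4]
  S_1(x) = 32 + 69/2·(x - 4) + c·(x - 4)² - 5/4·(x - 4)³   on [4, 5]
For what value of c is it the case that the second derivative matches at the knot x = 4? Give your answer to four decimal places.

10.5000

S_0''(x) = 3 + 6·(x - 1), so S_0''(4) = 21. On the right, S_1''(4) = 2c, so c = 21/2.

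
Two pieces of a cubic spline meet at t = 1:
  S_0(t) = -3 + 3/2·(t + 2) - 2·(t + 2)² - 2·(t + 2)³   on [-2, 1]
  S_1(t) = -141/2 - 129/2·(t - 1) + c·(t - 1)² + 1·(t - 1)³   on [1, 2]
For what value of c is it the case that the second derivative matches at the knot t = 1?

-20

S_0''(t) = -4 - 12·(t + 2), so S_0''(1) = -40. On the right, S_1''(1) = 2c, so c = -20.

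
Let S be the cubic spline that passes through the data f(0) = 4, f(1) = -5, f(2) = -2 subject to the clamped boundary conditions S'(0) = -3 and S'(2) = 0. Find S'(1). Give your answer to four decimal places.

Put M_i = S'' at the i-th knot. Here h = (1, 1) and Δ = (-9, 3), so the interior equations h_(i-1)·M_(i-1) + 2(h_(i-1)+h_i)·M_i + h_i·M_(i+1) = 6(Δ_i − Δ_(i-1)) read
  1·M_0 + 4·M_1 + 1·M_2 = 6(Δ_1 - Δ_0) = 72
Clamped end conditions give two more equations: 2h_0·M_0 + h_0·M_1 = 6(Δ_0 - S'(0)) = -36 and h_1·M_1 + 2h_1·M_2 = 6(S'(2) - Δ_1) = -18.
Solving the tridiagonal system: M_0 = -69/2, M_1 = 33, M_2 = -51/2.
On [1, 2], S'(t) = b_1 + 2c_1·(t - 1) + 3d_1·(t - 1)² with b_1 = Δ_1 - h_1(2M_1 + M_2)/6 = -15/4, c_1 = M_1/2 = 33/2, d_1 = (M_2 - M_1)/(6h_1) = -39/4. So S'(1) = -15/4.

-3.7500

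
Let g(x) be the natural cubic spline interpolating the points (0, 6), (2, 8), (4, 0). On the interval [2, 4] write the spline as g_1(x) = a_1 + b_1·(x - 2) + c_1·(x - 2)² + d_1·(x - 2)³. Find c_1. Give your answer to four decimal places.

-1.8750

Write M_i for g''(x_i). With h_i = 2, 2 and divided differences Δ_i = 1, -4, the continuity of g' gives the tridiagonal system
  2·M_0 + 8·M_1 + 2·M_2 = 6(Δ_1 - Δ_0) = -30
Natural end conditions: M_0 = M_2 = 0.
Hence M_0 = 0, M_1 = -15/4, M_2 = 0.
On [2, 4], with g_1(x) = a_1 + b_1·(x - 2) + c_1·(x - 2)² + d_1·(x - 2)³: c_1 = M_1/2 = -15/8, d_1 = (M_2 - M_1)/(6h_1) = 5/16, b_1 = Δ_1 - h_1(2M_1 + M_2)/6 = -3/2.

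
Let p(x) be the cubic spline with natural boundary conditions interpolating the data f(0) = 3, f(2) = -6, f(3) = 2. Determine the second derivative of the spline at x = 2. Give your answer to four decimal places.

12.5000

With M_i denoting the second derivative at x_i, h_i = 2, 1, and Δ_i = (y_(i+1) − y_i)/h_i = -9/2, 8:
  2·M_0 + 6·M_1 + 1·M_2 = 6(Δ_1 - Δ_0) = 75
Natural end conditions: M_0 = M_2 = 0.
Solving the tridiagonal system: M_0 = 0, M_1 = 25/2, M_2 = 0.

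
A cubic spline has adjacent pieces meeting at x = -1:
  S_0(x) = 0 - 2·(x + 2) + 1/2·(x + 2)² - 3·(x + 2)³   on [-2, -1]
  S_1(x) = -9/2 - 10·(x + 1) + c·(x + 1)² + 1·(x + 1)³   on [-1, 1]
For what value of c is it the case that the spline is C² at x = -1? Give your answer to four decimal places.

-8.5000

S_0''(x) = 1 - 18·(x + 2), so S_0''(-1) = -17. On the right, S_1''(-1) = 2c, so c = -17/2.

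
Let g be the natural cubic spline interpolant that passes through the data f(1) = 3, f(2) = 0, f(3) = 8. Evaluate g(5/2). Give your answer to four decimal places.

With M_i denoting the second derivative at x_i, h_i = 1, 1, and Δ_i = (y_(i+1) − y_i)/h_i = -3, 8:
  1·M_0 + 4·M_1 + 1·M_2 = 6(Δ_1 - Δ_0) = 66
Natural end conditions: M_0 = M_2 = 0.
Solving: M_0 = 0, M_1 = 33/2, M_2 = 0.
On [2, 3], g(x) = 0 + 5/2·(x - 2) + 33/4·(x - 2)² - 11/4·(x - 2)³.
With (x - 2) = 1/2: g(5/2) = 95/32.

2.9688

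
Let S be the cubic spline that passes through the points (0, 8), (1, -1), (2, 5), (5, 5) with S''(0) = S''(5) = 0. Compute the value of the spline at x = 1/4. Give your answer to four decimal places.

Put m_i = S'' at the i-th knot. Here h = (1, 1, 3) and Δ = (-9, 6, 0), so the interior equations h_(i-1)·m_(i-1) + 2(h_(i-1)+h_i)·m_i + h_i·m_(i+1) = 6(Δ_i − Δ_(i-1)) read
  1·m_0 + 4·m_1 + 1·m_2 = 6(Δ_1 - Δ_0) = 90
  1·m_1 + 8·m_2 + 3·m_3 = 6(Δ_2 - Δ_1) = -36
Natural end conditions: m_0 = m_3 = 0.
Solving: m_0 = 0, m_1 = 756/31, m_2 = -234/31, m_3 = 0.
On [0, 1], S(x) = 8 - 405/31·x + 0·x² + 126/31·x³.
With x = 1/4: S(1/4) = 4759/992.

4.7974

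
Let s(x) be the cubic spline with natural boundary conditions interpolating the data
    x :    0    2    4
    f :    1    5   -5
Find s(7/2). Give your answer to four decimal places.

-1.6797

With σ_i denoting the second derivative at x_i, h_i = 2, 2, and Δ_i = (y_(i+1) − y_i)/h_i = 2, -5:
  2·σ_0 + 8·σ_1 + 2·σ_2 = 6(Δ_1 - Δ_0) = -42
Natural end conditions: σ_0 = σ_2 = 0.
Hence σ_0 = 0, σ_1 = -21/4, σ_2 = 0.
On [2, 4], s(x) = 5 - 3/2·(x - 2) - 21/8·(x - 2)² + 7/16·(x - 2)³.
With (x - 2) = 3/2: s(7/2) = -215/128.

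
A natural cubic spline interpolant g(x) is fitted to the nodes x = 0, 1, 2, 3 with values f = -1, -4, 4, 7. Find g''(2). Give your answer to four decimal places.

With m_i denoting the second derivative at x_i, h_i = 1, 1, 1, and Δ_i = (y_(i+1) − y_i)/h_i = -3, 8, 3:
  1·m_0 + 4·m_1 + 1·m_2 = 6(Δ_1 - Δ_0) = 66
  1·m_1 + 4·m_2 + 1·m_3 = 6(Δ_2 - Δ_1) = -30
Natural end conditions: m_0 = m_3 = 0.
Hence m_0 = 0, m_1 = 98/5, m_2 = -62/5, m_3 = 0.

-12.4000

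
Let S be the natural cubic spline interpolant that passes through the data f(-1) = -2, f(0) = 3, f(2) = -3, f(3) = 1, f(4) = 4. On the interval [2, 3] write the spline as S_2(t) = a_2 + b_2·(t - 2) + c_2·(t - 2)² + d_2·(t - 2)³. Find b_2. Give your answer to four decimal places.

0.8361

With σ_i denoting the second derivative at x_i, h_i = 1, 2, 1, 1, and Δ_i = (y_(i+1) − y_i)/h_i = 5, -3, 4, 3:
  1·σ_0 + 6·σ_1 + 2·σ_2 = 6(Δ_1 - Δ_0) = -48
  2·σ_1 + 6·σ_2 + 1·σ_3 = 6(Δ_2 - Δ_1) = 42
  1·σ_2 + 4·σ_3 + 1·σ_4 = 6(Δ_3 - Δ_2) = -6
Natural end conditions: σ_0 = σ_4 = 0.
Solving: σ_0 = 0, σ_1 = -726/61, σ_2 = 714/61, σ_3 = -270/61, σ_4 = 0.
On [2, 3], with S_2(t) = a_2 + b_2·(t - 2) + c_2·(t - 2)² + d_2·(t - 2)³: c_2 = σ_2/2 = 357/61, d_2 = (σ_3 - σ_2)/(6h_2) = -164/61, b_2 = Δ_2 - h_2(2σ_2 + σ_3)/6 = 51/61.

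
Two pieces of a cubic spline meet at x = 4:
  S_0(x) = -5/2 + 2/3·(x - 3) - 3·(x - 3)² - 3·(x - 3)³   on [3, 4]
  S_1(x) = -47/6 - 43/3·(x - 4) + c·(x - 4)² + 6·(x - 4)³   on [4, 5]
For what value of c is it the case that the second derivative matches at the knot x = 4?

S_0''(x) = -6 - 18·(x - 3), so S_0''(4) = -24. On the right, S_1''(4) = 2c, so c = -12.

-12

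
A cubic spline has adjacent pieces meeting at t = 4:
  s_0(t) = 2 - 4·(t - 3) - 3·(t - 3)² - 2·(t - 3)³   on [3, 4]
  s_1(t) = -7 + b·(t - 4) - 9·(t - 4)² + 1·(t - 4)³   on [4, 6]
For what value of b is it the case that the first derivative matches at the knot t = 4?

-16

s_0'(t) = -4 - 6·(t - 3) - 6·(t - 3)², so s_0'(4) = -16. On the right, s_1'(4) = b, so b = -16.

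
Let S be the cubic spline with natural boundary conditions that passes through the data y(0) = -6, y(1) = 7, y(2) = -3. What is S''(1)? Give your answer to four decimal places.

With σ_i denoting the second derivative at x_i, h_i = 1, 1, and Δ_i = (y_(i+1) − y_i)/h_i = 13, -10:
  1·σ_0 + 4·σ_1 + 1·σ_2 = 6(Δ_1 - Δ_0) = -138
Natural end conditions: σ_0 = σ_2 = 0.
Hence σ_0 = 0, σ_1 = -69/2, σ_2 = 0.

-34.5000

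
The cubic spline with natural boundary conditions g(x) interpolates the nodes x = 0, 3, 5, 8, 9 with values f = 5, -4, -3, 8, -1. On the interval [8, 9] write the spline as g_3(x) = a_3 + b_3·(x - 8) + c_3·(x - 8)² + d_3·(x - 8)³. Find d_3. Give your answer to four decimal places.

1.9027

Put M_i = g'' at the i-th knot. Here h = (3, 2, 3, 1) and Δ = (-3, 1/2, 11/3, -9), so the interior equations h_(i-1)·M_(i-1) + 2(h_(i-1)+h_i)·M_i + h_i·M_(i+1) = 6(Δ_i − Δ_(i-1)) read
  3·M_0 + 10·M_1 + 2·M_2 = 6(Δ_1 - Δ_0) = 21
  2·M_1 + 10·M_2 + 3·M_3 = 6(Δ_2 - Δ_1) = 19
  3·M_2 + 8·M_3 + 1·M_4 = 6(Δ_3 - Δ_2) = -76
Natural end conditions: M_0 = M_4 = 0.
Solving the tridiagonal system: M_0 = 0, M_1 = 731/678, M_2 = 1732/339, M_3 = -1290/113, M_4 = 0.
On [8, 9], with g_3(x) = a_3 + b_3·(x - 8) + c_3·(x - 8)² + d_3·(x - 8)³: c_3 = M_3/2 = -645/113, d_3 = (M_4 - M_3)/(6h_3) = 215/113, b_3 = Δ_3 - h_3(2M_3 + M_4)/6 = -587/113.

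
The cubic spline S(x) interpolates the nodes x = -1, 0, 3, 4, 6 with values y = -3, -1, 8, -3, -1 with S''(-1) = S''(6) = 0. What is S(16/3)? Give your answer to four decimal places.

-4.5192

With σ_i denoting the second derivative at x_i, h_i = 1, 3, 1, 2, and Δ_i = (y_(i+1) − y_i)/h_i = 2, 3, -11, 1:
  1·σ_0 + 8·σ_1 + 3·σ_2 = 6(Δ_1 - Δ_0) = 6
  3·σ_1 + 8·σ_2 + 1·σ_3 = 6(Δ_2 - Δ_1) = -84
  1·σ_2 + 6·σ_3 + 2·σ_4 = 6(Δ_3 - Δ_2) = 72
Natural end conditions: σ_0 = σ_4 = 0.
Solving: σ_0 = 0, σ_1 = 1005/161, σ_2 = -2358/161, σ_3 = 2325/161, σ_4 = 0.
On [4, 6], S(x) = -3 - 1389/161·(x - 4) + 2325/322·(x - 4)² - 775/644·(x - 4)³.
With (x - 4) = 4/3: S(16/3) = -19645/4347.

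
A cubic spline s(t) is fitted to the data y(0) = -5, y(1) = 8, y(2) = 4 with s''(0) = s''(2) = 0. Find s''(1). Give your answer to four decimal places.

-25.5000

With M_i denoting the second derivative at x_i, h_i = 1, 1, and Δ_i = (y_(i+1) − y_i)/h_i = 13, -4:
  1·M_0 + 4·M_1 + 1·M_2 = 6(Δ_1 - Δ_0) = -102
Natural end conditions: M_0 = M_2 = 0.
Hence M_0 = 0, M_1 = -51/2, M_2 = 0.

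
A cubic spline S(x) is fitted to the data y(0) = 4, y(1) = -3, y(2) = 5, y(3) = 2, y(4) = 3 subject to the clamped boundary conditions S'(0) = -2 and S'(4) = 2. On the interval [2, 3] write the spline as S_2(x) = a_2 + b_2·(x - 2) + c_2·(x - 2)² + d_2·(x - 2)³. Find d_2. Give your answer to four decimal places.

7.3750

Write M_i for S''(x_i). With h_i = 1, 1, 1, 1 and divided differences Δ_i = -7, 8, -3, 1, the continuity of S' gives the tridiagonal system
  1·M_0 + 4·M_1 + 1·M_2 = 6(Δ_1 - Δ_0) = 90
  1·M_1 + 4·M_2 + 1·M_3 = 6(Δ_2 - Δ_1) = -66
  1·M_2 + 4·M_3 + 1·M_4 = 6(Δ_3 - Δ_2) = 24
Clamped end conditions give two more equations: 2h_0·M_0 + h_0·M_1 = 6(Δ_0 - S'(0)) = -30 and h_3·M_3 + 2h_3·M_4 = 6(S'(4) - Δ_3) = 6.
Solving: M_0 = -137/4, M_1 = 77/2, M_2 = -119/4, M_3 = 29/2, M_4 = -17/4.
On [2, 3], with S_2(x) = a_2 + b_2·(x - 2) + c_2·(x - 2)² + d_2·(x - 2)³: c_2 = M_2/2 = -119/8, d_2 = (M_3 - M_2)/(6h_2) = 59/8, b_2 = Δ_2 - h_2(2M_2 + M_3)/6 = 9/2.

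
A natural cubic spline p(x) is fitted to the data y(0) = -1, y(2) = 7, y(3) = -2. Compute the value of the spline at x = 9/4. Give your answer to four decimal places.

5.4609

Let m_i = p''(x_i). Step sizes h_i = 2, 1; slopes of the chords Δ_i = (y_(i+1) - y_i)/h_i = 4, -9.
  2·m_0 + 6·m_1 + 1·m_2 = 6(Δ_1 - Δ_0) = -78
Natural end conditions: m_0 = m_2 = 0.
Hence m_0 = 0, m_1 = -13, m_2 = 0.
On [2, 3], p(x) = 7 - 14/3·(x - 2) - 13/2·(x - 2)² + 13/6·(x - 2)³.
With (x - 2) = 1/4: p(9/4) = 699/128.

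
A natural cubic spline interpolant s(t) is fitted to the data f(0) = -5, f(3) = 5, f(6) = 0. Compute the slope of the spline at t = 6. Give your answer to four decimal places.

-2.9167

Write M_i for s''(x_i). With h_i = 3, 3 and divided differences Δ_i = 10/3, -5/3, the continuity of s' gives the tridiagonal system
  3·M_0 + 12·M_1 + 3·M_2 = 6(Δ_1 - Δ_0) = -30
Natural end conditions: M_0 = M_2 = 0.
Hence M_0 = 0, M_1 = -5/2, M_2 = 0.
On [3, 6], s'(t) = b_1 + 2c_1·(t - 3) + 3d_1·(t - 3)² with b_1 = Δ_1 - h_1(2M_1 + M_2)/6 = 5/6, c_1 = M_1/2 = -5/4, d_1 = (M_2 - M_1)/(6h_1) = 5/36. So s'(6) = -35/12.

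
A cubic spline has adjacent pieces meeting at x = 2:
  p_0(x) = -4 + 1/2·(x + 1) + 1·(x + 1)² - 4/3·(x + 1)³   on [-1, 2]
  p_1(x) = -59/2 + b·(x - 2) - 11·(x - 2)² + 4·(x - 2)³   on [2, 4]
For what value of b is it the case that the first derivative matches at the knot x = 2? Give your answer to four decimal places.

p_0'(x) = 1/2 + 2·(x + 1) - 4·(x + 1)², so p_0'(2) = -59/2. On the right, p_1'(2) = b, so b = -59/2.

-29.5000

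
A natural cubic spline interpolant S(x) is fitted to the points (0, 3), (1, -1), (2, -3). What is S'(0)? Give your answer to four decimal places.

Put σ_i = S'' at the i-th knot. Here h = (1, 1) and Δ = (-4, -2), so the interior equations h_(i-1)·σ_(i-1) + 2(h_(i-1)+h_i)·σ_i + h_i·σ_(i+1) = 6(Δ_i − Δ_(i-1)) read
  1·σ_0 + 4·σ_1 + 1·σ_2 = 6(Δ_1 - Δ_0) = 12
Natural end conditions: σ_0 = σ_2 = 0.
Hence σ_0 = 0, σ_1 = 3, σ_2 = 0.
On [0, 1], S'(x) = b_0 + 2c_0·x + 3d_0·x² with b_0 = Δ_0 - h_0(2σ_0 + σ_1)/6 = -9/2, c_0 = σ_0/2 = 0, d_0 = (σ_1 - σ_0)/(6h_0) = 1/2. So S'(0) = -9/2.

-4.5000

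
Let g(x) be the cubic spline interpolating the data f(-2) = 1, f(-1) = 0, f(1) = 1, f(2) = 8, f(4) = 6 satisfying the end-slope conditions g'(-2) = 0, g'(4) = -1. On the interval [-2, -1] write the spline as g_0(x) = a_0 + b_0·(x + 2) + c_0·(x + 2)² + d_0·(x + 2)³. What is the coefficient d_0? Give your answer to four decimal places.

Put σ_i = g'' at the i-th knot. Here h = (1, 2, 1, 2) and Δ = (-1, 1/2, 7, -1), so the interior equations h_(i-1)·σ_(i-1) + 2(h_(i-1)+h_i)·σ_i + h_i·σ_(i+1) = 6(Δ_i − Δ_(i-1)) read
  1·σ_0 + 6·σ_1 + 2·σ_2 = 6(Δ_1 - Δ_0) = 9
  2·σ_1 + 6·σ_2 + 1·σ_3 = 6(Δ_2 - Δ_1) = 39
  1·σ_2 + 6·σ_3 + 2·σ_4 = 6(Δ_3 - Δ_2) = -48
Clamped end conditions give two more equations: 2h_0·σ_0 + h_0·σ_1 = 6(Δ_0 - g'(-2)) = -6 and h_3·σ_3 + 2h_3·σ_4 = 6(g'(4) - Δ_3) = 0.
Solving the tridiagonal system: σ_0 = -233/93, σ_1 = -92/93, σ_2 = 811/93, σ_3 = -1055/93, σ_4 = 1055/186.
On [-2, -1], with g_0(x) = a_0 + b_0·(x + 2) + c_0·(x + 2)² + d_0·(x + 2)³: c_0 = σ_0/2 = -233/186, d_0 = (σ_1 - σ_0)/(6h_0) = 47/186, b_0 = Δ_0 - h_0(2σ_0 + σ_1)/6 = 0.

0.2527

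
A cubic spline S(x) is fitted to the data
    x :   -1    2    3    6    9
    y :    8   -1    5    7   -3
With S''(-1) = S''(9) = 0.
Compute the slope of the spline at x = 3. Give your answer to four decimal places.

5.6886

Write M_i for S''(x_i). With h_i = 3, 1, 3, 3 and divided differences Δ_i = -3, 6, 2/3, -10/3, the continuity of S' gives the tridiagonal system
  3·M_0 + 8·M_1 + 1·M_2 = 6(Δ_1 - Δ_0) = 54
  1·M_1 + 8·M_2 + 3·M_3 = 6(Δ_2 - Δ_1) = -32
  3·M_2 + 12·M_3 + 3·M_4 = 6(Δ_3 - Δ_2) = -24
Natural end conditions: M_0 = M_4 = 0.
Forward elimination and back-substitution give M_0 = 0, M_1 = 835/114, M_2 = -262/57, M_3 = -97/114, M_4 = 0.
On [3, 6], S'(x) = b_2 + 2c_2·(x - 3) + 3d_2·(x - 3)² with b_2 = Δ_2 - h_2(2M_2 + M_3)/6 = 1297/228, c_2 = M_2/2 = -131/57, d_2 = (M_3 - M_2)/(6h_2) = 427/2052. So S'(3) = 1297/228.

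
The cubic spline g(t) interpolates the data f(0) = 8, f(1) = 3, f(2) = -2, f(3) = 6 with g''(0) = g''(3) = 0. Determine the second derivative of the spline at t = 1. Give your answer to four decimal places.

-5.2000

Let σ_i = g''(x_i). Step sizes h_i = 1, 1, 1; slopes of the chords Δ_i = (y_(i+1) - y_i)/h_i = -5, -5, 8.
  1·σ_0 + 4·σ_1 + 1·σ_2 = 6(Δ_1 - Δ_0) = 0
  1·σ_1 + 4·σ_2 + 1·σ_3 = 6(Δ_2 - Δ_1) = 78
Natural end conditions: σ_0 = σ_3 = 0.
Solving the tridiagonal system: σ_0 = 0, σ_1 = -26/5, σ_2 = 104/5, σ_3 = 0.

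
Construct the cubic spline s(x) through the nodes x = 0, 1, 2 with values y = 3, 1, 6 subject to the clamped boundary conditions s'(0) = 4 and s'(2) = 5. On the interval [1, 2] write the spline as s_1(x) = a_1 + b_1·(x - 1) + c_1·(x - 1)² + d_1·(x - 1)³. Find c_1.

10

Let M_i = s''(x_i). Step sizes h_i = 1, 1; slopes of the chords Δ_i = (y_(i+1) - y_i)/h_i = -2, 5.
  1·M_0 + 4·M_1 + 1·M_2 = 6(Δ_1 - Δ_0) = 42
Clamped end conditions give two more equations: 2h_0·M_0 + h_0·M_1 = 6(Δ_0 - s'(0)) = -36 and h_1·M_1 + 2h_1·M_2 = 6(s'(2) - Δ_1) = 0.
Solving the tridiagonal system: M_0 = -28, M_1 = 20, M_2 = -10.
On [1, 2], with s_1(x) = a_1 + b_1·(x - 1) + c_1·(x - 1)² + d_1·(x - 1)³: c_1 = M_1/2 = 10, d_1 = (M_2 - M_1)/(6h_1) = -5, b_1 = Δ_1 - h_1(2M_1 + M_2)/6 = 0.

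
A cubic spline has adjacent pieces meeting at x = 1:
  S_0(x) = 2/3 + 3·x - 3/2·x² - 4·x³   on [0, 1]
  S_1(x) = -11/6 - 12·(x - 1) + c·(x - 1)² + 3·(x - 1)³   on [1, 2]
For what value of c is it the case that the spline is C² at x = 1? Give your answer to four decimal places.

-13.5000

S_0''(x) = -3 - 24·x, so S_0''(1) = -27. On the right, S_1''(1) = 2c, so c = -27/2.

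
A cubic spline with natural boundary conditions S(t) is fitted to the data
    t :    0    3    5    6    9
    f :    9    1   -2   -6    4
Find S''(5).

-4

Put m_i = S'' at the i-th knot. Here h = (3, 2, 1, 3) and Δ = (-8/3, -3/2, -4, 10/3), so the interior equations h_(i-1)·m_(i-1) + 2(h_(i-1)+h_i)·m_i + h_i·m_(i+1) = 6(Δ_i − Δ_(i-1)) read
  3·m_0 + 10·m_1 + 2·m_2 = 6(Δ_1 - Δ_0) = 7
  2·m_1 + 6·m_2 + 1·m_3 = 6(Δ_2 - Δ_1) = -15
  1·m_2 + 8·m_3 + 3·m_4 = 6(Δ_3 - Δ_2) = 44
Natural end conditions: m_0 = m_4 = 0.
Forward elimination and back-substitution give m_0 = 0, m_1 = 3/2, m_2 = -4, m_3 = 6, m_4 = 0.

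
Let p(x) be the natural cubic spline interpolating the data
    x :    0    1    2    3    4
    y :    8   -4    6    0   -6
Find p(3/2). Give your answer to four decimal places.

0.6652

Let M_i = p''(x_i). Step sizes h_i = 1, 1, 1, 1; slopes of the chords Δ_i = (y_(i+1) - y_i)/h_i = -12, 10, -6, -6.
  1·M_0 + 4·M_1 + 1·M_2 = 6(Δ_1 - Δ_0) = 132
  1·M_1 + 4·M_2 + 1·M_3 = 6(Δ_2 - Δ_1) = -96
  1·M_2 + 4·M_3 + 1·M_4 = 6(Δ_3 - Δ_2) = 0
Natural end conditions: M_0 = M_4 = 0.
Solving: M_0 = 0, M_1 = 591/14, M_2 = -258/7, M_3 = 129/14, M_4 = 0.
On [1, 2], p(x) = -4 + 29/14·(x - 1) + 591/28·(x - 1)² - 369/28·(x - 1)³.
With (x - 1) = 1/2: p(3/2) = 149/224.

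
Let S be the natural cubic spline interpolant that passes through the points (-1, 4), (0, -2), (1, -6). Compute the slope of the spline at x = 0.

Let m_i = S''(x_i). Step sizes h_i = 1, 1; slopes of the chords Δ_i = (y_(i+1) - y_i)/h_i = -6, -4.
  1·m_0 + 4·m_1 + 1·m_2 = 6(Δ_1 - Δ_0) = 12
Natural end conditions: m_0 = m_2 = 0.
Solving: m_0 = 0, m_1 = 3, m_2 = 0.
On [0, 1], S'(x) = b_1 + 2c_1·x + 3d_1·x² with b_1 = Δ_1 - h_1(2m_1 + m_2)/6 = -5, c_1 = m_1/2 = 3/2, d_1 = (m_2 - m_1)/(6h_1) = -1/2. So S'(0) = -5.

-5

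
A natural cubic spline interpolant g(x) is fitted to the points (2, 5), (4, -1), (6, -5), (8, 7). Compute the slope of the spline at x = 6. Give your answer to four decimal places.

Put M_i = g'' at the i-th knot. Here h = (2, 2, 2) and Δ = (-3, -2, 6), so the interior equations h_(i-1)·M_(i-1) + 2(h_(i-1)+h_i)·M_i + h_i·M_(i+1) = 6(Δ_i − Δ_(i-1)) read
  2·M_0 + 8·M_1 + 2·M_2 = 6(Δ_1 - Δ_0) = 6
  2·M_1 + 8·M_2 + 2·M_3 = 6(Δ_2 - Δ_1) = 48
Natural end conditions: M_0 = M_3 = 0.
Hence M_0 = 0, M_1 = -4/5, M_2 = 31/5, M_3 = 0.
On [6, 8], g'(x) = b_2 + 2c_2·(x - 6) + 3d_2·(x - 6)² with b_2 = Δ_2 - h_2(2M_2 + M_3)/6 = 28/15, c_2 = M_2/2 = 31/10, d_2 = (M_3 - M_2)/(6h_2) = -31/60. So g'(6) = 28/15.

1.8667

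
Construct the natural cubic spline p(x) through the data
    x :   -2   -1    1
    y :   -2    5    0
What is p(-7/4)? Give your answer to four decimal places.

Write M_i for p''(x_i). With h_i = 1, 2 and divided differences Δ_i = 7, -5/2, the continuity of p' gives the tridiagonal system
  1·M_0 + 6·M_1 + 2·M_2 = 6(Δ_1 - Δ_0) = -57
Natural end conditions: M_0 = M_2 = 0.
Solving the tridiagonal system: M_0 = 0, M_1 = -19/2, M_2 = 0.
On [-2, -1], p(x) = -2 + 103/12·(x + 2) + 0·(x + 2)² - 19/12·(x + 2)³.
With (x + 2) = 1/4: p(-7/4) = 31/256.

0.1211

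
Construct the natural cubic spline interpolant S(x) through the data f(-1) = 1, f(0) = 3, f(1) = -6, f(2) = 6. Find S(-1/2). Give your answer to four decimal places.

3.6250

With M_i denoting the second derivative at x_i, h_i = 1, 1, 1, and Δ_i = (y_(i+1) − y_i)/h_i = 2, -9, 12:
  1·M_0 + 4·M_1 + 1·M_2 = 6(Δ_1 - Δ_0) = -66
  1·M_1 + 4·M_2 + 1·M_3 = 6(Δ_2 - Δ_1) = 126
Natural end conditions: M_0 = M_3 = 0.
Forward elimination and back-substitution give M_0 = 0, M_1 = -26, M_2 = 38, M_3 = 0.
On [-1, 0], S(x) = 1 + 19/3·(x + 1) + 0·(x + 1)² - 13/3·(x + 1)³.
With (x + 1) = 1/2: S(-1/2) = 29/8.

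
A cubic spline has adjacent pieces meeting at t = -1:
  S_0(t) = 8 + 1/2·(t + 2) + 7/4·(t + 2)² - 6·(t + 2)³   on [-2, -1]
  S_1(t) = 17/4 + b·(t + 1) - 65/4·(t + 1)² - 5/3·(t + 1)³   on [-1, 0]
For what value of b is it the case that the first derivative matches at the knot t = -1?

-14

S_0'(t) = 1/2 + 7/2·(t + 2) - 18·(t + 2)², so S_0'(-1) = -14. On the right, S_1'(-1) = b, so b = -14.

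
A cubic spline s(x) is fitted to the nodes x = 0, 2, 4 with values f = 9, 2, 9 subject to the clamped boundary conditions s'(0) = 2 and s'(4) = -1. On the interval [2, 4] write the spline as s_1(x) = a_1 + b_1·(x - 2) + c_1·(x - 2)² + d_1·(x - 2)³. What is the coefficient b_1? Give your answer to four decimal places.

-0.2500

With σ_i denoting the second derivative at x_i, h_i = 2, 2, and Δ_i = (y_(i+1) − y_i)/h_i = -7/2, 7/2:
  2·σ_0 + 8·σ_1 + 2·σ_2 = 6(Δ_1 - Δ_0) = 42
Clamped end conditions give two more equations: 2h_0·σ_0 + h_0·σ_1 = 6(Δ_0 - s'(0)) = -33 and h_1·σ_1 + 2h_1·σ_2 = 6(s'(4) - Δ_1) = -27.
Solving: σ_0 = -57/4, σ_1 = 12, σ_2 = -51/4.
On [2, 4], with s_1(x) = a_1 + b_1·(x - 2) + c_1·(x - 2)² + d_1·(x - 2)³: c_1 = σ_1/2 = 6, d_1 = (σ_2 - σ_1)/(6h_1) = -33/16, b_1 = Δ_1 - h_1(2σ_1 + σ_2)/6 = -1/4.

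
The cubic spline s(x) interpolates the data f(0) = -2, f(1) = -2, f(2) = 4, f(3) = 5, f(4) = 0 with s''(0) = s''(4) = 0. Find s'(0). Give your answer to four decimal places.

Put M_i = s'' at the i-th knot. Here h = (1, 1, 1, 1) and Δ = (0, 6, 1, -5), so the interior equations h_(i-1)·M_(i-1) + 2(h_(i-1)+h_i)·M_i + h_i·M_(i+1) = 6(Δ_i − Δ_(i-1)) read
  1·M_0 + 4·M_1 + 1·M_2 = 6(Δ_1 - Δ_0) = 36
  1·M_1 + 4·M_2 + 1·M_3 = 6(Δ_2 - Δ_1) = -30
  1·M_2 + 4·M_3 + 1·M_4 = 6(Δ_3 - Δ_2) = -36
Natural end conditions: M_0 = M_4 = 0.
Solving: M_0 = 0, M_1 = 78/7, M_2 = -60/7, M_3 = -48/7, M_4 = 0.
On [0, 1], s'(x) = b_0 + 2c_0·x + 3d_0·x² with b_0 = Δ_0 - h_0(2M_0 + M_1)/6 = -13/7, c_0 = M_0/2 = 0, d_0 = (M_1 - M_0)/(6h_0) = 13/7. So s'(0) = -13/7.

-1.8571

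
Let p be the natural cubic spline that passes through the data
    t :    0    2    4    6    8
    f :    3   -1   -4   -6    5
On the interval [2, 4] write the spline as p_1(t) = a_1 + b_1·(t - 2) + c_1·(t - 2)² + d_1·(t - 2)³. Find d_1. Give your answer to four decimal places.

With m_i denoting the second derivative at x_i, h_i = 2, 2, 2, 2, and Δ_i = (y_(i+1) − y_i)/h_i = -2, -3/2, -1, 11/2:
  2·m_0 + 8·m_1 + 2·m_2 = 6(Δ_1 - Δ_0) = 3
  2·m_1 + 8·m_2 + 2·m_3 = 6(Δ_2 - Δ_1) = 3
  2·m_2 + 8·m_3 + 2·m_4 = 6(Δ_3 - Δ_2) = 39
Natural end conditions: m_0 = m_4 = 0.
Hence m_0 = 0, m_1 = 9/14, m_2 = -15/14, m_3 = 36/7, m_4 = 0.
On [2, 4], with p_1(t) = a_1 + b_1·(t - 2) + c_1·(t - 2)² + d_1·(t - 2)³: c_1 = m_1/2 = 9/28, d_1 = (m_2 - m_1)/(6h_1) = -1/7, b_1 = Δ_1 - h_1(2m_1 + m_2)/6 = -11/7.

-0.1429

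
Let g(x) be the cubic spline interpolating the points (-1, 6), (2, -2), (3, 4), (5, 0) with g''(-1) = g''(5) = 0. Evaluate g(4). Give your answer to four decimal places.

4.3191

With M_i denoting the second derivative at x_i, h_i = 3, 1, 2, and Δ_i = (y_(i+1) − y_i)/h_i = -8/3, 6, -2:
  3·M_0 + 8·M_1 + 1·M_2 = 6(Δ_1 - Δ_0) = 52
  1·M_1 + 6·M_2 + 2·M_3 = 6(Δ_2 - Δ_1) = -48
Natural end conditions: M_0 = M_3 = 0.
Solving the tridiagonal system: M_0 = 0, M_1 = 360/47, M_2 = -436/47, M_3 = 0.
On [3, 5], g(x) = 4 + 590/141·(x - 3) - 218/47·(x - 3)² + 109/141·(x - 3)³.
With (x - 3) = 1: g(4) = 203/47.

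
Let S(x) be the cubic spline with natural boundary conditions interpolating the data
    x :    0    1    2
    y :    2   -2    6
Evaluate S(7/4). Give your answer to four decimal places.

Write m_i for S''(x_i). With h_i = 1, 1 and divided differences Δ_i = -4, 8, the continuity of S' gives the tridiagonal system
  1·m_0 + 4·m_1 + 1·m_2 = 6(Δ_1 - Δ_0) = 72
Natural end conditions: m_0 = m_2 = 0.
Hence m_0 = 0, m_1 = 18, m_2 = 0.
On [1, 2], S(x) = -2 + 2·(x - 1) + 9·(x - 1)² - 3·(x - 1)³.
With (x - 1) = 3/4: S(7/4) = 211/64.

3.2969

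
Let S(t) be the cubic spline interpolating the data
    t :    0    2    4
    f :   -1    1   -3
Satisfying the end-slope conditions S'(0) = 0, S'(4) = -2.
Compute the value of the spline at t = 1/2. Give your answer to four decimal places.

-0.6641

Write M_i for S''(x_i). With h_i = 2, 2 and divided differences Δ_i = 1, -2, the continuity of S' gives the tridiagonal system
  2·M_0 + 8·M_1 + 2·M_2 = 6(Δ_1 - Δ_0) = -18
Clamped end conditions give two more equations: 2h_0·M_0 + h_0·M_1 = 6(Δ_0 - S'(0)) = 6 and h_1·M_1 + 2h_1·M_2 = 6(S'(4) - Δ_1) = 0.
Solving: M_0 = 13/4, M_1 = -7/2, M_2 = 7/4.
On [0, 2], S(t) = -1 + 0·t + 13/8·t² - 9/16·t³.
With t = 1/2: S(1/2) = -85/128.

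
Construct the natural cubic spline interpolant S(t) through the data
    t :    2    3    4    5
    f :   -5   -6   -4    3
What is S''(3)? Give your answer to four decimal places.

2.8000

With m_i denoting the second derivative at x_i, h_i = 1, 1, 1, and Δ_i = (y_(i+1) − y_i)/h_i = -1, 2, 7:
  1·m_0 + 4·m_1 + 1·m_2 = 6(Δ_1 - Δ_0) = 18
  1·m_1 + 4·m_2 + 1·m_3 = 6(Δ_2 - Δ_1) = 30
Natural end conditions: m_0 = m_3 = 0.
Forward elimination and back-substitution give m_0 = 0, m_1 = 14/5, m_2 = 34/5, m_3 = 0.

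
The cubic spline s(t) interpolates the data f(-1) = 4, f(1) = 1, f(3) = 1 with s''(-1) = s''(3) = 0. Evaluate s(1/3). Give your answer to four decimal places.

1.7222

Put M_i = s'' at the i-th knot. Here h = (2, 2) and Δ = (-3/2, 0), so the interior equations h_(i-1)·M_(i-1) + 2(h_(i-1)+h_i)·M_i + h_i·M_(i+1) = 6(Δ_i − Δ_(i-1)) read
  2·M_0 + 8·M_1 + 2·M_2 = 6(Δ_1 - Δ_0) = 9
Natural end conditions: M_0 = M_2 = 0.
Solving: M_0 = 0, M_1 = 9/8, M_2 = 0.
On [-1, 1], s(t) = 4 - 15/8·(t + 1) + 0·(t + 1)² + 3/32·(t + 1)³.
With (t + 1) = 4/3: s(1/3) = 31/18.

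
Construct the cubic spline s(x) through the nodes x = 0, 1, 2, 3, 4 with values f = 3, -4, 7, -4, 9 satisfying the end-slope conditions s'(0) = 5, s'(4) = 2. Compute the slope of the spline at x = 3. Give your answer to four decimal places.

1.1964

Put M_i = s'' at the i-th knot. Here h = (1, 1, 1, 1) and Δ = (-7, 11, -11, 13), so the interior equations h_(i-1)·M_(i-1) + 2(h_(i-1)+h_i)·M_i + h_i·M_(i+1) = 6(Δ_i − Δ_(i-1)) read
  1·M_0 + 4·M_1 + 1·M_2 = 6(Δ_1 - Δ_0) = 108
  1·M_1 + 4·M_2 + 1·M_3 = 6(Δ_2 - Δ_1) = -132
  1·M_2 + 4·M_3 + 1·M_4 = 6(Δ_3 - Δ_2) = 144
Clamped end conditions give two more equations: 2h_0·M_0 + h_0·M_1 = 6(Δ_0 - s'(0)) = -72 and h_3·M_3 + 2h_3·M_4 = 6(s'(4) - Δ_3) = -66.
Hence M_0 = -1845/28, M_1 = 837/14, M_2 = -261/4, M_3 = 969/14, M_4 = -1893/28.
On [3, 4], s'(x) = b_3 + 2c_3·(x - 3) + 3d_3·(x - 3)² with b_3 = Δ_3 - h_3(2M_3 + M_4)/6 = 67/56, c_3 = M_3/2 = 969/28, d_3 = (M_4 - M_3)/(6h_3) = -1277/56. So s'(3) = 67/56.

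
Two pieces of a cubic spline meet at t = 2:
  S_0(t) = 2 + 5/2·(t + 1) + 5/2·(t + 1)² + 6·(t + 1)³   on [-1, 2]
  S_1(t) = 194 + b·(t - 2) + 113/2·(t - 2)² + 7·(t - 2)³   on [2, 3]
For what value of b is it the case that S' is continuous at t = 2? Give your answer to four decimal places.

S_0'(t) = 5/2 + 5·(t + 1) + 18·(t + 1)², so S_0'(2) = 359/2. On the right, S_1'(2) = b, so b = 359/2.

179.5000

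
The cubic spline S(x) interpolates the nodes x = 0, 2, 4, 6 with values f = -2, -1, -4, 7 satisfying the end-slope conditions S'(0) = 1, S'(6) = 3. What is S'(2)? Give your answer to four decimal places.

-1.6667

With m_i denoting the second derivative at x_i, h_i = 2, 2, 2, and Δ_i = (y_(i+1) − y_i)/h_i = 1/2, -3/2, 11/2:
  2·m_0 + 8·m_1 + 2·m_2 = 6(Δ_1 - Δ_0) = -12
  2·m_1 + 8·m_2 + 2·m_3 = 6(Δ_2 - Δ_1) = 42
Clamped end conditions give two more equations: 2h_0·m_0 + h_0·m_1 = 6(Δ_0 - S'(0)) = -3 and h_2·m_2 + 2h_2·m_3 = 6(S'(6) - Δ_2) = -15.
Hence m_0 = 7/6, m_1 = -23/6, m_2 = 49/6, m_3 = -47/6.
On [2, 4], S'(x) = b_1 + 2c_1·(x - 2) + 3d_1·(x - 2)² with b_1 = Δ_1 - h_1(2m_1 + m_2)/6 = -5/3, c_1 = m_1/2 = -23/12, d_1 = (m_2 - m_1)/(6h_1) = 1. So S'(2) = -5/3.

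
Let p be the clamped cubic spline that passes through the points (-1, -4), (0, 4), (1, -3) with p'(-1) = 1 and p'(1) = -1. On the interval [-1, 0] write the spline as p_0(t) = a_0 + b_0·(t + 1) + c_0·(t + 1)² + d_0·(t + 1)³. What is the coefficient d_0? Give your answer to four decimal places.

-14.2500

Put m_i = p'' at the i-th knot. Here h = (1, 1) and Δ = (8, -7), so the interior equations h_(i-1)·m_(i-1) + 2(h_(i-1)+h_i)·m_i + h_i·m_(i+1) = 6(Δ_i − Δ_(i-1)) read
  1·m_0 + 4·m_1 + 1·m_2 = 6(Δ_1 - Δ_0) = -90
Clamped end conditions give two more equations: 2h_0·m_0 + h_0·m_1 = 6(Δ_0 - p'(-1)) = 42 and h_1·m_1 + 2h_1·m_2 = 6(p'(1) - Δ_1) = 36.
Forward elimination and back-substitution give m_0 = 85/2, m_1 = -43, m_2 = 79/2.
On [-1, 0], with p_0(t) = a_0 + b_0·(t + 1) + c_0·(t + 1)² + d_0·(t + 1)³: c_0 = m_0/2 = 85/4, d_0 = (m_1 - m_0)/(6h_0) = -57/4, b_0 = Δ_0 - h_0(2m_0 + m_1)/6 = 1.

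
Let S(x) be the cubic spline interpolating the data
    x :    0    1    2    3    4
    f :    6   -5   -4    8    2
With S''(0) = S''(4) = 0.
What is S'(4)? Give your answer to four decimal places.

Put M_i = S'' at the i-th knot. Here h = (1, 1, 1, 1) and Δ = (-11, 1, 12, -6), so the interior equations h_(i-1)·M_(i-1) + 2(h_(i-1)+h_i)·M_i + h_i·M_(i+1) = 6(Δ_i − Δ_(i-1)) read
  1·M_0 + 4·M_1 + 1·M_2 = 6(Δ_1 - Δ_0) = 72
  1·M_1 + 4·M_2 + 1·M_3 = 6(Δ_2 - Δ_1) = 66
  1·M_2 + 4·M_3 + 1·M_4 = 6(Δ_3 - Δ_2) = -108
Natural end conditions: M_0 = M_4 = 0.
Hence M_0 = 0, M_1 = 177/14, M_2 = 150/7, M_3 = -453/14, M_4 = 0.
On [3, 4], S'(x) = b_3 + 2c_3·(x - 3) + 3d_3·(x - 3)² with b_3 = Δ_3 - h_3(2M_3 + M_4)/6 = 67/14, c_3 = M_3/2 = -453/28, d_3 = (M_4 - M_3)/(6h_3) = 151/28. So S'(4) = -319/28.

-11.3929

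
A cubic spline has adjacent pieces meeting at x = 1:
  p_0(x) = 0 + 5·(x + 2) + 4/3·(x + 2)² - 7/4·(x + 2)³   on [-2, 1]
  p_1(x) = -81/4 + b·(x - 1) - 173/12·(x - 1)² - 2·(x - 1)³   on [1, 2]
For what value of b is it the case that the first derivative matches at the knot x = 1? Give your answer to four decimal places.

-34.2500

p_0'(x) = 5 + 8/3·(x + 2) - 21/4·(x + 2)², so p_0'(1) = -137/4. On the right, p_1'(1) = b, so b = -137/4.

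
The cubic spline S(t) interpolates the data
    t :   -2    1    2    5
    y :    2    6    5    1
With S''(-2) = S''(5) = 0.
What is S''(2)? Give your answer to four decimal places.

Put m_i = S'' at the i-th knot. Here h = (3, 1, 3) and Δ = (4/3, -1, -4/3), so the interior equations h_(i-1)·m_(i-1) + 2(h_(i-1)+h_i)·m_i + h_i·m_(i+1) = 6(Δ_i − Δ_(i-1)) read
  3·m_0 + 8·m_1 + 1·m_2 = 6(Δ_1 - Δ_0) = -14
  1·m_1 + 8·m_2 + 3·m_3 = 6(Δ_2 - Δ_1) = -2
Natural end conditions: m_0 = m_3 = 0.
Solving: m_0 = 0, m_1 = -110/63, m_2 = -2/63, m_3 = 0.

-0.0317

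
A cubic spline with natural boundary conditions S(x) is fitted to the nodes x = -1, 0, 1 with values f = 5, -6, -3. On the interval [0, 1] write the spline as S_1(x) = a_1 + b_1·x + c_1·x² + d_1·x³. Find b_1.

Put σ_i = S'' at the i-th knot. Here h = (1, 1) and Δ = (-11, 3), so the interior equations h_(i-1)·σ_(i-1) + 2(h_(i-1)+h_i)·σ_i + h_i·σ_(i+1) = 6(Δ_i − Δ_(i-1)) read
  1·σ_0 + 4·σ_1 + 1·σ_2 = 6(Δ_1 - Δ_0) = 84
Natural end conditions: σ_0 = σ_2 = 0.
Forward elimination and back-substitution give σ_0 = 0, σ_1 = 21, σ_2 = 0.
On [0, 1], with S_1(x) = a_1 + b_1·x + c_1·x² + d_1·x³: c_1 = σ_1/2 = 21/2, d_1 = (σ_2 - σ_1)/(6h_1) = -7/2, b_1 = Δ_1 - h_1(2σ_1 + σ_2)/6 = -4.

-4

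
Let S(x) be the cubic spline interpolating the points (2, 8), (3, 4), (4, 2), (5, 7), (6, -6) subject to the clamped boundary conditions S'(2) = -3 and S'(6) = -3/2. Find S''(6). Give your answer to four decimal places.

58.1250

Put M_i = S'' at the i-th knot. Here h = (1, 1, 1, 1) and Δ = (-4, -2, 5, -13), so the interior equations h_(i-1)·M_(i-1) + 2(h_(i-1)+h_i)·M_i + h_i·M_(i+1) = 6(Δ_i − Δ_(i-1)) read
  1·M_0 + 4·M_1 + 1·M_2 = 6(Δ_1 - Δ_0) = 12
  1·M_1 + 4·M_2 + 1·M_3 = 6(Δ_2 - Δ_1) = 42
  1·M_2 + 4·M_3 + 1·M_4 = 6(Δ_3 - Δ_2) = -108
Clamped end conditions give two more equations: 2h_0·M_0 + h_0·M_1 = 6(Δ_0 - S'(2)) = -6 and h_3·M_3 + 2h_3·M_4 = 6(S'(6) - Δ_3) = 69.
Hence M_0 = -15/8, M_1 = -9/4, M_2 = 183/8, M_3 = -189/4, M_4 = 465/8.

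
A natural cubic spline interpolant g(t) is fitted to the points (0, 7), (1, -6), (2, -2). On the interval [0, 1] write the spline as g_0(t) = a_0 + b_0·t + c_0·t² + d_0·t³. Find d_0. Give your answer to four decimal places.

Let m_i = g''(x_i). Step sizes h_i = 1, 1; slopes of the chords Δ_i = (y_(i+1) - y_i)/h_i = -13, 4.
  1·m_0 + 4·m_1 + 1·m_2 = 6(Δ_1 - Δ_0) = 102
Natural end conditions: m_0 = m_2 = 0.
Solving the tridiagonal system: m_0 = 0, m_1 = 51/2, m_2 = 0.
On [0, 1], with g_0(t) = a_0 + b_0·t + c_0·t² + d_0·t³: c_0 = m_0/2 = 0, d_0 = (m_1 - m_0)/(6h_0) = 17/4, b_0 = Δ_0 - h_0(2m_0 + m_1)/6 = -69/4.

4.2500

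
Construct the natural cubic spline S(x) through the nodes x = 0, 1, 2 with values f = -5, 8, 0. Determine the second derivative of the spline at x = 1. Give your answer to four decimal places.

Let M_i = S''(x_i). Step sizes h_i = 1, 1; slopes of the chords Δ_i = (y_(i+1) - y_i)/h_i = 13, -8.
  1·M_0 + 4·M_1 + 1·M_2 = 6(Δ_1 - Δ_0) = -126
Natural end conditions: M_0 = M_2 = 0.
Solving the tridiagonal system: M_0 = 0, M_1 = -63/2, M_2 = 0.

-31.5000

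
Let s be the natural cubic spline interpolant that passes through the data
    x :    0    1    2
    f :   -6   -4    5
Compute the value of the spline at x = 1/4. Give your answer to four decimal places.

Let σ_i = s''(x_i). Step sizes h_i = 1, 1; slopes of the chords Δ_i = (y_(i+1) - y_i)/h_i = 2, 9.
  1·σ_0 + 4·σ_1 + 1·σ_2 = 6(Δ_1 - Δ_0) = 42
Natural end conditions: σ_0 = σ_2 = 0.
Hence σ_0 = 0, σ_1 = 21/2, σ_2 = 0.
On [0, 1], s(x) = -6 + 1/4·x + 0·x² + 7/4·x³.
With x = 1/4: s(1/4) = -1513/256.

-5.9102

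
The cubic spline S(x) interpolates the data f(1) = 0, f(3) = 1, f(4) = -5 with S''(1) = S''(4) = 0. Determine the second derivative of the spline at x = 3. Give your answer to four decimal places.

-6.5000

Let σ_i = S''(x_i). Step sizes h_i = 2, 1; slopes of the chords Δ_i = (y_(i+1) - y_i)/h_i = 1/2, -6.
  2·σ_0 + 6·σ_1 + 1·σ_2 = 6(Δ_1 - Δ_0) = -39
Natural end conditions: σ_0 = σ_2 = 0.
Hence σ_0 = 0, σ_1 = -13/2, σ_2 = 0.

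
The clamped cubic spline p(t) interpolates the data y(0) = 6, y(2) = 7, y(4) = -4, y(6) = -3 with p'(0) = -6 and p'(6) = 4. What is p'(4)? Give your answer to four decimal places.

Let M_i = p''(x_i). Step sizes h_i = 2, 2, 2; slopes of the chords Δ_i = (y_(i+1) - y_i)/h_i = 1/2, -11/2, 1/2.
  2·M_0 + 8·M_1 + 2·M_2 = 6(Δ_1 - Δ_0) = -36
  2·M_1 + 8·M_2 + 2·M_3 = 6(Δ_2 - Δ_1) = 36
Clamped end conditions give two more equations: 2h_0·M_0 + h_0·M_1 = 6(Δ_0 - p'(0)) = 39 and h_2·M_2 + 2h_2·M_3 = 6(p'(6) - Δ_2) = 21.
Hence M_0 = 439/30, M_1 = -293/30, M_2 = 193/30, M_3 = 61/30.
On [4, 6], p'(t) = b_2 + 2c_2·(t - 4) + 3d_2·(t - 4)² with b_2 = Δ_2 - h_2(2M_2 + M_3)/6 = -67/15, c_2 = M_2/2 = 193/60, d_2 = (M_3 - M_2)/(6h_2) = -11/30. So p'(4) = -67/15.

-4.4667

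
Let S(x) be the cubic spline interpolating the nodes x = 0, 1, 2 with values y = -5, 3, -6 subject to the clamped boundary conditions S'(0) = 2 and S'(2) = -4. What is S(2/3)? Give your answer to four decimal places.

Write M_i for S''(x_i). With h_i = 1, 1 and divided differences Δ_i = 8, -9, the continuity of S' gives the tridiagonal system
  1·M_0 + 4·M_1 + 1·M_2 = 6(Δ_1 - Δ_0) = -102
Clamped end conditions give two more equations: 2h_0·M_0 + h_0·M_1 = 6(Δ_0 - S'(0)) = 36 and h_1·M_1 + 2h_1·M_2 = 6(S'(2) - Δ_1) = 30.
Forward elimination and back-substitution give M_0 = 81/2, M_1 = -45, M_2 = 75/2.
On [0, 1], S(x) = -5 + 2·x + 81/4·x² - 57/4·x³.
With x = 2/3: S(2/3) = 10/9.

1.1111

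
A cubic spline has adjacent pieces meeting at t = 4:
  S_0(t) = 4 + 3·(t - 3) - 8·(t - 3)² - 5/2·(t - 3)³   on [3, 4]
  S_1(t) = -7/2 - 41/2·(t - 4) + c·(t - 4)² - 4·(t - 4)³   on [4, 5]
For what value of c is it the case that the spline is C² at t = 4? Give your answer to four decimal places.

S_0''(t) = -16 - 15·(t - 3), so S_0''(4) = -31. On the right, S_1''(4) = 2c, so c = -31/2.

-15.5000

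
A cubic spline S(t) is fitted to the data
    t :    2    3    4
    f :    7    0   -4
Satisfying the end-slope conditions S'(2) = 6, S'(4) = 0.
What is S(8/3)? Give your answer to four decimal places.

3.7037

Put M_i = S'' at the i-th knot. Here h = (1, 1) and Δ = (-7, -4), so the interior equations h_(i-1)·M_(i-1) + 2(h_(i-1)+h_i)·M_i + h_i·M_(i+1) = 6(Δ_i − Δ_(i-1)) read
  1·M_0 + 4·M_1 + 1·M_2 = 6(Δ_1 - Δ_0) = 18
Clamped end conditions give two more equations: 2h_0·M_0 + h_0·M_1 = 6(Δ_0 - S'(2)) = -78 and h_1·M_1 + 2h_1·M_2 = 6(S'(4) - Δ_1) = 24.
Solving the tridiagonal system: M_0 = -93/2, M_1 = 15, M_2 = 9/2.
On [2, 3], S(t) = 7 + 6·(t - 2) - 93/4·(t - 2)² + 41/4·(t - 2)³.
With (t - 2) = 2/3: S(8/3) = 100/27.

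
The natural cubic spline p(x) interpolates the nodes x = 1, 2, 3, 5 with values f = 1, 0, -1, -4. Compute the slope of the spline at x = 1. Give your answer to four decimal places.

-1.0217

Put m_i = p'' at the i-th knot. Here h = (1, 1, 2) and Δ = (-1, -1, -3/2), so the interior equations h_(i-1)·m_(i-1) + 2(h_(i-1)+h_i)·m_i + h_i·m_(i+1) = 6(Δ_i − Δ_(i-1)) read
  1·m_0 + 4·m_1 + 1·m_2 = 6(Δ_1 - Δ_0) = 0
  1·m_1 + 6·m_2 + 2·m_3 = 6(Δ_2 - Δ_1) = -3
Natural end conditions: m_0 = m_3 = 0.
Forward elimination and back-substitution give m_0 = 0, m_1 = 3/23, m_2 = -12/23, m_3 = 0.
On [1, 2], p'(x) = b_0 + 2c_0·(x - 1) + 3d_0·(x - 1)² with b_0 = Δ_0 - h_0(2m_0 + m_1)/6 = -47/46, c_0 = m_0/2 = 0, d_0 = (m_1 - m_0)/(6h_0) = 1/46. So p'(1) = -47/46.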